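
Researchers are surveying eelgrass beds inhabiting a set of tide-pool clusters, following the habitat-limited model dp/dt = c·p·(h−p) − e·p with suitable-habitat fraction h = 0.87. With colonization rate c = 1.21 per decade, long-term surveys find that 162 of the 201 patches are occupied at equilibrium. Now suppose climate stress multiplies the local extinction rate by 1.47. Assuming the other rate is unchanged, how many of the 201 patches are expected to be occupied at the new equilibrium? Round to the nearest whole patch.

Observed p* = 162/201 = 0.80597.
Balance c(h−p*) = e gives e = 1.21×(0.87 − 0.80597) = 0.07748.
New p* = 0.87 − e/c = 0.87 − 0.11390/1.21000 = 0.77587.
Expected occupied = 201 × 0.77587 = 155.95 ≈ 156.

156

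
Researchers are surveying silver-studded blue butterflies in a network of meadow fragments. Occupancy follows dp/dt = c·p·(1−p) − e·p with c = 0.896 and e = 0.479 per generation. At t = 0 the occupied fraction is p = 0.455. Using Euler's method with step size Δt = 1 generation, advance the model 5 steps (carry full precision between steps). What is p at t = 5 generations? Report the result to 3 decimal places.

0.465

Update rule: p ← p + [c·p·(1−p) − e·p]·Δt with Δt = 1.
  1  |  dp/dt·Δt = +0.004241  |  p_1 = 0.459241
  2  |  dp/dt·Δt = +0.002535  |  p_2 = 0.461776
  3  |  dp/dt·Δt = +0.001500  |  p_3 = 0.463276
  4  |  dp/dt·Δt = +0.000882  |  p_4 = 0.464158
  5  |  dp/dt·Δt = +0.000517  |  p_5 = 0.464676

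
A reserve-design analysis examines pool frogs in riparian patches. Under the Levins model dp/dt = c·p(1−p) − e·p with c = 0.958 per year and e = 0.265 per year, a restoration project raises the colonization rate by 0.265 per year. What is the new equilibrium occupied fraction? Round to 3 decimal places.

Before: p* = 1 − 0.265/0.958 = 0.7234.
After the change, c = 1.223, e = 0.265, so p* = 1 − 0.265/1.223 = 0.7833.

0.783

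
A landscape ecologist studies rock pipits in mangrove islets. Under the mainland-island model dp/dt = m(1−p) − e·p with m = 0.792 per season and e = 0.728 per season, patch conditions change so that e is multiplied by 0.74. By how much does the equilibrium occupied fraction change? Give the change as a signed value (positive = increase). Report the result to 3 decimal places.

Before: p* = 0.792/(0.792+0.728) = 0.5211.
After: m = 0.792, e = 0.53872; p* = 0.792/1.3307 = 0.5952.
Δp* = 0.5952 − 0.5211 = +0.0741.

0.074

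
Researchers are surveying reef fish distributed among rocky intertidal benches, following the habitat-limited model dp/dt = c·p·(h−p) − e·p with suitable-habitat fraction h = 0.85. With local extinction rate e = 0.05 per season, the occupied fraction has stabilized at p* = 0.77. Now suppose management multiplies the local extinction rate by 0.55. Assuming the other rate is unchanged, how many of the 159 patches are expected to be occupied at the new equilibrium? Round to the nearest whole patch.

Balance c(h−p*) = e gives c = e/(0.85 − 0.77000) = 0.05/0.08000 = 0.62500.
New p* = 0.85 − e/c = 0.85 − 0.02750/0.62500 = 0.80600.
Expected occupied = 159 × 0.80600 = 128.15 ≈ 128.

128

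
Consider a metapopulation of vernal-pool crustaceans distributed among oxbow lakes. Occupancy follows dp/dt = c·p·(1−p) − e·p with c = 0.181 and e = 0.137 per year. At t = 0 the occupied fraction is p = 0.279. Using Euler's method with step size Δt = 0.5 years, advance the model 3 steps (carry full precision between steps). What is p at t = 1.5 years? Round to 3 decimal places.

0.276

Update rule: p ← p + [c·p·(1−p) − e·p]·Δt with Δt = 0.5.
  1  |  dp/dt·Δt = -0.000907  |  p_1 = 0.278093
  2  |  dp/dt·Δt = -0.000881  |  p_2 = 0.277213
  3  |  dp/dt·Δt = -0.000856  |  p_3 = 0.276357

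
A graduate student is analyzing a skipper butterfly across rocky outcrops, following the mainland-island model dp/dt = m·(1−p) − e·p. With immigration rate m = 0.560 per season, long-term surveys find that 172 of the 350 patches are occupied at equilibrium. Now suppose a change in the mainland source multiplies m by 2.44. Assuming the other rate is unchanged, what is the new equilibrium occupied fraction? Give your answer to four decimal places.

0.7022

Observed p* = 172/350 = 0.49143.
Balance m(1−p*) = e·p* gives e = m(1−p*)/p* = 0.560×0.50857/0.49143 = 0.57953.
New p* = m/(m+e) = 1.36640/(1.36640+0.57953) = 0.70218.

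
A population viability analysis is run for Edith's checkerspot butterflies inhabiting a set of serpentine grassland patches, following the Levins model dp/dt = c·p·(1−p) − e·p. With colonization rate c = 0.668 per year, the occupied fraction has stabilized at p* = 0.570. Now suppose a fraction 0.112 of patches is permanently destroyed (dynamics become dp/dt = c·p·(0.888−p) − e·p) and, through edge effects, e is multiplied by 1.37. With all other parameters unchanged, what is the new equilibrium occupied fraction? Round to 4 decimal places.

0.2989

Balance c(1−p*) = e gives e = 0.668×(1 − 0.57000) = 0.28724.
New p* = 0.888 − e/c = 0.888 − 0.39352/0.66800 = 0.29890.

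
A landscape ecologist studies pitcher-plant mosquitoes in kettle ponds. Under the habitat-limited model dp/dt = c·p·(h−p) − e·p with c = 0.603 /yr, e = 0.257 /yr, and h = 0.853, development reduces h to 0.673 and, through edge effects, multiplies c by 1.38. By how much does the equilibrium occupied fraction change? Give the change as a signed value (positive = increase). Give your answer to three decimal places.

Before: p* = h − e/c = 0.853 − 0.257/0.603 = 0.853 − 0.4262 = 0.4268.
After: c = 0.83214, e = 0.257, h = 0.673; p* = 0.673 − 0.257/0.83214 = 0.3642.
Δp* = 0.3642 − 0.4268 = -0.0626.

-0.063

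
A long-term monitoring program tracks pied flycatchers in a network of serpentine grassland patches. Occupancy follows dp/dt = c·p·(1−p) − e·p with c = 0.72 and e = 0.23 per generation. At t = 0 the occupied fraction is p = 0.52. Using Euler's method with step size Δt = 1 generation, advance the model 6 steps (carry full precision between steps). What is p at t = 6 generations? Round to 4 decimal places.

0.6759

Update rule: p ← p + [c·p·(1−p) − e·p]·Δt with Δt = 1.
  1  |  dp/dt·Δt = +0.060112  |  p_1 = 0.580112
  2  |  dp/dt·Δt = +0.041953  |  p_2 = 0.622065
  3  |  dp/dt·Δt = +0.026197  |  p_3 = 0.648262
  4  |  dp/dt·Δt = +0.015073  |  p_4 = 0.663335
  5  |  dp/dt·Δt = +0.008224  |  p_5 = 0.671560
  6  |  dp/dt·Δt = +0.004350  |  p_6 = 0.675909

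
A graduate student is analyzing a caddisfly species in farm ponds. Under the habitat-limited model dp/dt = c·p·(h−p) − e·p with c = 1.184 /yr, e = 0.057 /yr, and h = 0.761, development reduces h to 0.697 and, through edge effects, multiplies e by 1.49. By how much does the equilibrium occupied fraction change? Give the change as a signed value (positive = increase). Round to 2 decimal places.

Before: p* = h − e/c = 0.761 − 0.057/1.184 = 0.761 − 0.0481 = 0.7129.
After: c = 1.184, e = 0.08493, h = 0.697; p* = 0.697 − 0.08493/1.184 = 0.6253.
Δp* = 0.6253 − 0.7129 = -0.0876.

-0.09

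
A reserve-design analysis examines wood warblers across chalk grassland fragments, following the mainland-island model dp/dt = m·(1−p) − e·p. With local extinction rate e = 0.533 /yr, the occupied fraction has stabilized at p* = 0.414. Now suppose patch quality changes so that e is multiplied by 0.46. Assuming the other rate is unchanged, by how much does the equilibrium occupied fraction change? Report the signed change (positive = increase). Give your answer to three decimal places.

0.192

Balance m(1−p*) = e·p* gives m = e·p*/(1−p*) = 0.533×0.41400/0.58600 = 0.37656.
New p* = m/(m+e) = 0.37656/(0.37656+0.24518) = 0.60566.
Δp* = 0.60566 − 0.41400 = +0.19166.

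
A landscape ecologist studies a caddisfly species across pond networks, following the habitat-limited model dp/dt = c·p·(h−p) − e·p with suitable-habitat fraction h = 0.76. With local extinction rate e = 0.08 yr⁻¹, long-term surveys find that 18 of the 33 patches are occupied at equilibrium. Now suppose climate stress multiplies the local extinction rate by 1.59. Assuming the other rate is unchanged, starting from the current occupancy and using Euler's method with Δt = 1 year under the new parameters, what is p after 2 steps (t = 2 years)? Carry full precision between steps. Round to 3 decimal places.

0.500

Observed p* = 18/33 = 0.54545.
Balance c(h−p*) = e gives c = e/(0.76 − 0.54545) = 0.08/0.21455 = 0.37288.
Starting from p₀ = 0.54545; update p ← p + (dp/dt)·Δt with the new parameters.
p: 0.54545 → 0.51971  (Δp = -0.02575)
p: 0.51971 → 0.50017  (Δp = -0.01954)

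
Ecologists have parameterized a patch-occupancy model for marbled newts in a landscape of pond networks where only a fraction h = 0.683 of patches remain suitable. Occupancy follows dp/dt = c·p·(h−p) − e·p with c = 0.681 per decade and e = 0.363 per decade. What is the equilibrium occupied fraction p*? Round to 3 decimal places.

0.150

Setting dp/dt = 0 and dividing by p* gives c·(h−p*) = e.
So p* = h − e/c = 0.683 − 0.363/0.681 = 0.683 − 0.5330 = 0.1500.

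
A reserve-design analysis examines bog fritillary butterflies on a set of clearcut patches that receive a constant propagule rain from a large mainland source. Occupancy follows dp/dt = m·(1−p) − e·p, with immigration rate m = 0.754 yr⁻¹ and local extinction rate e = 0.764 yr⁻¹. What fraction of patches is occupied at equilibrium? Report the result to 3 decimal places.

At equilibrium the propagule rain into empty patches balances local extinction: m(1−p*) = e·p*.
p* = m/(m+e) = 0.754/(0.754+0.764) = 0.754/1.5180 = 0.4967.

0.497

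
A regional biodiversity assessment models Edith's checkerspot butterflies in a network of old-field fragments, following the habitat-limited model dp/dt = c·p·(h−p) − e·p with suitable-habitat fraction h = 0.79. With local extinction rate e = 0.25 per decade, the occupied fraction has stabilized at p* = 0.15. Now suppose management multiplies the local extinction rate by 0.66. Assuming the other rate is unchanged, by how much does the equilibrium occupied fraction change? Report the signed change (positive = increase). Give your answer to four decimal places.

Balance c(h−p*) = e gives c = e/(0.79 − 0.15000) = 0.25/0.64000 = 0.39062.
New p* = 0.79 − e/c = 0.79 − 0.16500/0.39062 = 0.36759.
Δp* = 0.36759 − 0.15000 = +0.21759.

0.2176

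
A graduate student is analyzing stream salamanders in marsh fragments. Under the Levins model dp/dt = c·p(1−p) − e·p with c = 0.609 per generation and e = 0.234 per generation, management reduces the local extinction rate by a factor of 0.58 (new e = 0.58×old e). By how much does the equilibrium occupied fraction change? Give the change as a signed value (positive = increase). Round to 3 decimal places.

0.161

Before: p* = 1 − 0.234/0.609 = 0.6158.
After the change, c = 0.609, e = 0.13572, so p* = 1 − 0.13572/0.609 = 0.7771.
Δp* = 0.7771 − 0.6158 = +0.1614.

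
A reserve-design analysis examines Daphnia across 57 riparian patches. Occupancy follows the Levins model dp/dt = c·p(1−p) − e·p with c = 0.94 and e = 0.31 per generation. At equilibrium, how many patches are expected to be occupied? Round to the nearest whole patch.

38

p* = 1 − e/c = 1 − 0.31/0.94 = 0.6702.
Expected occupied patches = N × p* = 57 × 0.6702 = 38.20 ≈ 38.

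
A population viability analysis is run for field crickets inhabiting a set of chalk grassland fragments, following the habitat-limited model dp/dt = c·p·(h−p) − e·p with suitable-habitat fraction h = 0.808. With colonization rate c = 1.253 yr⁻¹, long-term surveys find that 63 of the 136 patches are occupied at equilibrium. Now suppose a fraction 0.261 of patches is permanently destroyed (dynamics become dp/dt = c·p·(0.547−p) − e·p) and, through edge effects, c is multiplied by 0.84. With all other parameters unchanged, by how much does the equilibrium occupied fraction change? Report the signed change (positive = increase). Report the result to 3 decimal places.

-0.327

Observed p* = 63/136 = 0.46324.
Balance c(h−p*) = e gives e = 1.253×(0.808 − 0.46324) = 0.43198.
New p* = 0.547 − e/c = 0.547 − 0.43198/1.05252 = 0.13658.
Δp* = 0.13658 − 0.46324 = -0.32666.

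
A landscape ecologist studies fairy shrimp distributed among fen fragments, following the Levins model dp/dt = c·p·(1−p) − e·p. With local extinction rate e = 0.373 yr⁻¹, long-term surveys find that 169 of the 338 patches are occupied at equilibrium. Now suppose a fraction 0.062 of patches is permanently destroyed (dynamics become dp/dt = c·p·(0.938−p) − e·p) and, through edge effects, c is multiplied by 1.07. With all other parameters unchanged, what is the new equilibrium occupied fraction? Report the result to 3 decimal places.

Observed p* = 169/338 = 0.50000.
Balance c(1−p*) = e gives c = e/(1 − 0.50000) = 0.373/0.50000 = 0.74600.
New p* = 0.938 − e/c = 0.938 − 0.37300/0.79822 = 0.47071.

0.471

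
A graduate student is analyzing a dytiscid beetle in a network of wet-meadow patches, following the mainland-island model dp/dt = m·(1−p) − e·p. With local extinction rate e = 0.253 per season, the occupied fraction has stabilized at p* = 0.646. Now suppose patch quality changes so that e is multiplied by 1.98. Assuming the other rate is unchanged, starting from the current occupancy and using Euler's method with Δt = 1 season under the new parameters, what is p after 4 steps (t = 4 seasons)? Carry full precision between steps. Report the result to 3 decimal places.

0.480

Balance m(1−p*) = e·p* gives m = e·p*/(1−p*) = 0.253×0.64600/0.35400 = 0.46169.
Starting from p₀ = 0.64600; update p ← p + (dp/dt)·Δt with the new parameters.
  1  |  dp/dt·Δt = -0.160169  |  p_1 = 0.485831
  2  |  dp/dt·Δt = -0.005986  |  p_2 = 0.479845
  3  |  dp/dt·Δt = -0.000224  |  p_3 = 0.479621
  4  |  dp/dt·Δt = -0.000008  |  p_4 = 0.479613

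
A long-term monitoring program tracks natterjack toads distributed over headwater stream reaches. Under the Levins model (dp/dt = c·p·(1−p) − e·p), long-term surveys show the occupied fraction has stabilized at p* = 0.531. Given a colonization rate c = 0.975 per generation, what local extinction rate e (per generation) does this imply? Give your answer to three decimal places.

At equilibrium c(1−p*) = e.
e = 0.975 × (1 − 0.531) = 0.975 × 0.4690 = 0.4573.

0.457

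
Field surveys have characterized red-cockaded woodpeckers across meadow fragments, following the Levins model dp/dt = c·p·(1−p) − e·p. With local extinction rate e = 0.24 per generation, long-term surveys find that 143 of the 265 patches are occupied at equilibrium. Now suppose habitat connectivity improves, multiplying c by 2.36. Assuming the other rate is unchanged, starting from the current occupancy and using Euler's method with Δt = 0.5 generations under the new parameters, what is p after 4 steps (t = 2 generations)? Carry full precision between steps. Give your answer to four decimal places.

Observed p* = 143/265 = 0.53962.
Balance c(1−p*) = e gives c = e/(1 − 0.53962) = 0.24/0.46038 = 0.52131.
Starting from p₀ = 0.53962; update p ← p + (dp/dt)·Δt with the new parameters.
  1  |  dp/dt·Δt = +0.088066  |  p_1 = 0.627689
  2  |  dp/dt·Δt = +0.068435  |  p_2 = 0.696124
  3  |  dp/dt·Δt = +0.046591  |  p_3 = 0.742714
  4  |  dp/dt·Δt = +0.028423  |  p_4 = 0.771137

0.7711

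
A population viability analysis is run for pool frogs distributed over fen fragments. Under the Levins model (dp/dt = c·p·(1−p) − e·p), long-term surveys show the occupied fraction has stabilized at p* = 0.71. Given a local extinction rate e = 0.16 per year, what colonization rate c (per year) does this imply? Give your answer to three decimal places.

0.552

At equilibrium c(1−p*) = e, so c = e/(1−p*).
c = 0.16/(1 − 0.71) = 0.16/0.2900 = 0.5517.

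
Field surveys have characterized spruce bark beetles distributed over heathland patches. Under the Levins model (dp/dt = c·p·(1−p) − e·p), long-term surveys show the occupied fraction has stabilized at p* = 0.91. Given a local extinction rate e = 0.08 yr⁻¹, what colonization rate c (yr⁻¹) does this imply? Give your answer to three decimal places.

0.889

At equilibrium c(1−p*) = e, so c = e/(1−p*).
c = 0.08/(1 − 0.91) = 0.08/0.0900 = 0.8889.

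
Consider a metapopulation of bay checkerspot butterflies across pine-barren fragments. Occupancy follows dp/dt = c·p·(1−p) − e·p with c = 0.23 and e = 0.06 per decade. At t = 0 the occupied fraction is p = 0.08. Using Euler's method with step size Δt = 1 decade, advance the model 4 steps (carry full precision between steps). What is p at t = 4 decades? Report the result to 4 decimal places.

Update rule: p ← p + [c·p·(1−p) − e·p]·Δt with Δt = 1.
t = 1: p = 0.08000 + (+0.01213) = 0.09213
t = 2: p = 0.09213 + (+0.01371) = 0.10584
t = 3: p = 0.10584 + (+0.01542) = 0.12125
t = 4: p = 0.12125 + (+0.01723) = 0.13849

0.1385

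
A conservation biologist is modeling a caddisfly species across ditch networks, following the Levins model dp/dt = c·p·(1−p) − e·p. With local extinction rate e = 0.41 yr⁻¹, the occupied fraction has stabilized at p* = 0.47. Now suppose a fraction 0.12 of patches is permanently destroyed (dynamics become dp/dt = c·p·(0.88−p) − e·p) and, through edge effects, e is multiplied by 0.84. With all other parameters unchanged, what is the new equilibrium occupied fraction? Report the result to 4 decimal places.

0.4348

Balance c(1−p*) = e gives c = e/(1 − 0.47000) = 0.41/0.53000 = 0.77358.
New p* = 0.88 − e/c = 0.88 − 0.34440/0.77358 = 0.43480.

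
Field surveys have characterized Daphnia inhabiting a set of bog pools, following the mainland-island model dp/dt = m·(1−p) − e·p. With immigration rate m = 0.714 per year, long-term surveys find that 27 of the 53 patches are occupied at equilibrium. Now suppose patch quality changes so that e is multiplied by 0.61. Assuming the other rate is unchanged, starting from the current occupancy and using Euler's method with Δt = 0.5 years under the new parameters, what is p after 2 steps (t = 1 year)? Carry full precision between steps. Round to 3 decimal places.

0.607

Observed p* = 27/53 = 0.50943.
Balance m(1−p*) = e·p* gives e = m(1−p*)/p* = 0.714×0.49057/0.50943 = 0.68756.
Starting from p₀ = 0.50943; update p ← p + (dp/dt)·Δt with the new parameters.
t = 0.5: p = 0.50943 + (+0.06830) = 0.57774
t = 1: p = 0.57774 + (+0.02959) = 0.60733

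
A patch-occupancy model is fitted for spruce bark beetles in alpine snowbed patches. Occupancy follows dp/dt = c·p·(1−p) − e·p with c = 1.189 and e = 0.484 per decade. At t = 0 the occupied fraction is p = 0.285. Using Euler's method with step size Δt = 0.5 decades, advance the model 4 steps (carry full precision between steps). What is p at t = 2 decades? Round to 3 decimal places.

Update rule: p ← p + [c·p·(1−p) − e·p]·Δt with Δt = 0.5.
  1  |  dp/dt·Δt = +0.052174  |  p_1 = 0.337174
  2  |  dp/dt·Δt = +0.051267  |  p_2 = 0.388442
  3  |  dp/dt·Δt = +0.047223  |  p_3 = 0.435665
  4  |  dp/dt·Δt = +0.040733  |  p_4 = 0.476398

0.476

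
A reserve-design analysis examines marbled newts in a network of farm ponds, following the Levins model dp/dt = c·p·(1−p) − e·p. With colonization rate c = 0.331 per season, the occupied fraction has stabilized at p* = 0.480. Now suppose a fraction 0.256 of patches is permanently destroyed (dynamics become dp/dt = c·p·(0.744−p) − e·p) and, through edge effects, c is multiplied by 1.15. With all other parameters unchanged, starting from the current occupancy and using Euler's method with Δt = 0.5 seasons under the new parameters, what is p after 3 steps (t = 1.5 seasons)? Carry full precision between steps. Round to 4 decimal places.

Balance c(1−p*) = e gives e = 0.331×(1 − 0.48000) = 0.17212.
Starting from p₀ = 0.48000; update p ← p + (dp/dt)·Δt with the new parameters.
  1  |  dp/dt·Δt = -0.017191  |  p_1 = 0.462809
  2  |  dp/dt·Δt = -0.015061  |  p_2 = 0.447748
  3  |  dp/dt·Δt = -0.013287  |  p_3 = 0.434461

0.4345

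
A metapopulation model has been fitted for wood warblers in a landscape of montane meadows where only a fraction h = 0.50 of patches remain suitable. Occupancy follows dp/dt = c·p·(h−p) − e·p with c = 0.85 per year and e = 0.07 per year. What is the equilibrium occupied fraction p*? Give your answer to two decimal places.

Setting dp/dt = 0 and dividing by p* gives c·(h−p*) = e.
So p* = h − e/c = 0.50 − 0.07/0.85 = 0.50 − 0.0824 = 0.4176.

0.42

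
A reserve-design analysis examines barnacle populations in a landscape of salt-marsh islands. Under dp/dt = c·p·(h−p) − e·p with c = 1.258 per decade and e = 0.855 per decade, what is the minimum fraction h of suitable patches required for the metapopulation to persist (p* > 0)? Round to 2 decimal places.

p* = h − e/c is positive only when h > e/c.
h_min = e/c = 0.855/1.258 = 0.6797.

0.68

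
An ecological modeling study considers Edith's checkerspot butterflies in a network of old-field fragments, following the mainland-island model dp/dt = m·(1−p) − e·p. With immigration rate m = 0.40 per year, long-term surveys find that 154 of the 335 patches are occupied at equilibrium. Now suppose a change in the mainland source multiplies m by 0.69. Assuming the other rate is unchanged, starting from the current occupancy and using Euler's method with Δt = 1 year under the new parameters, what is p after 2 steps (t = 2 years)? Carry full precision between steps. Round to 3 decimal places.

Observed p* = 154/335 = 0.45970.
Balance m(1−p*) = e·p* gives e = m(1−p*)/p* = 0.40×0.54030/0.45970 = 0.47013.
Starting from p₀ = 0.45970; update p ← p + (dp/dt)·Δt with the new parameters.
t = 1: p = 0.45970 + (-0.06700) = 0.39270
t = 2: p = 0.39270 + (-0.01701) = 0.37570

0.376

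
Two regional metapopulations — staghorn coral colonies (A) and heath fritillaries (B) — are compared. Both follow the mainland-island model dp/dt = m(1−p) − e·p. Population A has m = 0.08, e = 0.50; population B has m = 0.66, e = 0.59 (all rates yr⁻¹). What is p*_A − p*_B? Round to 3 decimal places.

-0.390

A: p*_A = m/(m+e) = 0.08/0.5800 = 0.1379.
B: p*_B = 0.66/1.2500 = 0.5280.
p*_A − p*_B = 0.1379 − 0.5280 = -0.3901.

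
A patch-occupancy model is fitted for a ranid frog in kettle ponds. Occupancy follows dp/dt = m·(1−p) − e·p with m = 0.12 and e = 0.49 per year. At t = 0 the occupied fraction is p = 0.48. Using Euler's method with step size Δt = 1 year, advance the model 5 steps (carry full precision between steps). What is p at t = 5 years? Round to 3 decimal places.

0.199

Update rule: p ← p + [m·(1−p) − e·p]·Δt with Δt = 1.
  1  |  dp/dt·Δt = -0.172800  |  p_1 = 0.307200
  2  |  dp/dt·Δt = -0.067392  |  p_2 = 0.239808
  3  |  dp/dt·Δt = -0.026283  |  p_3 = 0.213525
  4  |  dp/dt·Δt = -0.010250  |  p_4 = 0.203275
  5  |  dp/dt·Δt = -0.003998  |  p_5 = 0.199277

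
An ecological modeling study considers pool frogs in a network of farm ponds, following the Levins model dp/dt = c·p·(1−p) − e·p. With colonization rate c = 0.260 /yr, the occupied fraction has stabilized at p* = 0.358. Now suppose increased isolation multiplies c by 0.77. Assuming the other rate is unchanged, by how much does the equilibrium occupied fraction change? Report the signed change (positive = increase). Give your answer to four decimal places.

Balance c(1−p*) = e gives e = 0.260×(1 − 0.35800) = 0.16692.
New p* = 1 − e/c = 1 − 0.16692/0.20020 = 0.16623.
Δp* = 0.16623 − 0.35800 = -0.19177.

-0.1918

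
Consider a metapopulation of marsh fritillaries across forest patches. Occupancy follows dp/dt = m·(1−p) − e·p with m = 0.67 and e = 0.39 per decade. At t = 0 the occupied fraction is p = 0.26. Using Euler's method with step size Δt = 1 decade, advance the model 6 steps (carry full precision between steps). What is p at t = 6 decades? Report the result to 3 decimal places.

0.632

Update rule: p ← p + [m·(1−p) − e·p]·Δt with Δt = 1.
p: 0.26000 → 0.65440  (Δp = +0.39440)
p: 0.65440 → 0.63074  (Δp = -0.02366)
p: 0.63074 → 0.63216  (Δp = +0.00142)
p: 0.63216 → 0.63207  (Δp = -0.00009)
p: 0.63207 → 0.63208  (Δp = +0.00001)
p: 0.63208 → 0.63208  (Δp = -0.00000)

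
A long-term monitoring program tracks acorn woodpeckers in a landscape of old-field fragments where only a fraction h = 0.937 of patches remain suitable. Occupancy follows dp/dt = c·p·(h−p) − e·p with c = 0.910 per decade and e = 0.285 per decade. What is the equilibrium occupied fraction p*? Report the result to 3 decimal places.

0.624

Setting dp/dt = 0 and dividing by p* gives c·(h−p*) = e.
So p* = h − e/c = 0.937 − 0.285/0.910 = 0.937 − 0.3132 = 0.6238.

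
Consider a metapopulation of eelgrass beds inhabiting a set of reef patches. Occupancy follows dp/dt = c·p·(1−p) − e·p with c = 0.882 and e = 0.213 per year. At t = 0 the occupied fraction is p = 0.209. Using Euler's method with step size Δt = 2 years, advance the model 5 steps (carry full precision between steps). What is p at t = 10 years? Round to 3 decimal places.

Update rule: p ← p + [c·p·(1−p) − e·p]·Δt with Δt = 2.
step 1: Δp = +0.20259, p = 0.41159
step 2: Δp = +0.25187, p = 0.66346
step 3: Δp = +0.11123, p = 0.77469
step 4: Δp = -0.02212, p = 0.75257
step 5: Δp = +0.00788, p = 0.76045

0.760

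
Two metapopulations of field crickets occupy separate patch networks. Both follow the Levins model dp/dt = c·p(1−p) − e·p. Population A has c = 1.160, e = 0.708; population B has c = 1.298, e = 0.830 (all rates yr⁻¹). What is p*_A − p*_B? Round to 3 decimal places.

A: p*_A = 1 − 0.708/1.160 = 0.3897.
B: p*_B = 1 − 0.830/1.298 = 0.3606.
p*_A − p*_B = 0.3897 − 0.3606 = 0.0291.

0.029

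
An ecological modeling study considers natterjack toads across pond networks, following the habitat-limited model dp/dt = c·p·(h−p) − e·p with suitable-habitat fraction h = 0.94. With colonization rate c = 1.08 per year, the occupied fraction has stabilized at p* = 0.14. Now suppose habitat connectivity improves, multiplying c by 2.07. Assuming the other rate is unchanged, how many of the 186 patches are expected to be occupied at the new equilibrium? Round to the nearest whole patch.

Balance c(h−p*) = e gives e = 1.08×(0.94 − 0.14000) = 0.86400.
New p* = 0.94 − e/c = 0.94 − 0.86400/2.23560 = 0.55353.
Expected occupied = 186 × 0.55353 = 102.96 ≈ 103.

103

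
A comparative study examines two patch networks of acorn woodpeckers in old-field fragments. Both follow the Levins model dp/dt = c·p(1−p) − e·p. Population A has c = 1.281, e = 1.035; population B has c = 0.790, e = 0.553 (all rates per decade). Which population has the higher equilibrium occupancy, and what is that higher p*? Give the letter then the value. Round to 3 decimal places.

A: p*_A = 1 − 1.035/1.281 = 0.1920.
B: p*_B = 1 − 0.553/0.790 = 0.3000.
B is higher at 0.3000.

B, 0.300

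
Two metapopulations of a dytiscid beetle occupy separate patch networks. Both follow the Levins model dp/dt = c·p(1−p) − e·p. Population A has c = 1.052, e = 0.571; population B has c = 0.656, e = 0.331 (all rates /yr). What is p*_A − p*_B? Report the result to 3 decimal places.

A: p*_A = 1 − 0.571/1.052 = 0.4572.
B: p*_B = 1 − 0.331/0.656 = 0.4954.
p*_A − p*_B = 0.4572 − 0.4954 = -0.0382.

-0.038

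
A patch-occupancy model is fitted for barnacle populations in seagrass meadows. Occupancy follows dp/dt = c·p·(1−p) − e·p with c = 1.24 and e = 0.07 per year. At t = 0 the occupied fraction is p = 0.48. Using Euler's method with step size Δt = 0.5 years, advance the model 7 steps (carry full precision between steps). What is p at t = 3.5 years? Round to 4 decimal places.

0.9393

Update rule: p ← p + [c·p·(1−p) − e·p]·Δt with Δt = 0.5.
  1  |  dp/dt·Δt = +0.137952  |  p_1 = 0.617952
  2  |  dp/dt·Δt = +0.124746  |  p_2 = 0.742698
  3  |  dp/dt·Δt = +0.092486  |  p_3 = 0.835184
  4  |  dp/dt·Δt = +0.056113  |  p_4 = 0.891297
  5  |  dp/dt·Δt = +0.028875  |  p_5 = 0.920171
  6  |  dp/dt·Δt = +0.013337  |  p_6 = 0.933508
  7  |  dp/dt·Δt = +0.005811  |  p_7 = 0.939319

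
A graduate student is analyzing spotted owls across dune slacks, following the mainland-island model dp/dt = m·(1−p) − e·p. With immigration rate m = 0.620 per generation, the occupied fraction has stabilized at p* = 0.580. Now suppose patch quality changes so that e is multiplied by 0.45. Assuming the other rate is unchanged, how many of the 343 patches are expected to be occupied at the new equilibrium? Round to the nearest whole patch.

Balance m(1−p*) = e·p* gives e = m(1−p*)/p* = 0.620×0.42000/0.58000 = 0.44897.
New p* = m/(m+e) = 0.62000/(0.62000+0.20204) = 0.75422.
Expected occupied = 343 × 0.75422 = 258.70 ≈ 259.

259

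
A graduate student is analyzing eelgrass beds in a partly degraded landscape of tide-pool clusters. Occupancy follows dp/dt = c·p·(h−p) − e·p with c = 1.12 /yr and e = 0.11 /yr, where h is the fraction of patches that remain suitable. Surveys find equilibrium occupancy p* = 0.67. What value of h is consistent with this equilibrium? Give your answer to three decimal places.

0.768

At equilibrium c(h−p*) = e, so h = p* + e/c.
h = 0.67 + 0.11/1.12 = 0.67 + 0.0982 = 0.7682.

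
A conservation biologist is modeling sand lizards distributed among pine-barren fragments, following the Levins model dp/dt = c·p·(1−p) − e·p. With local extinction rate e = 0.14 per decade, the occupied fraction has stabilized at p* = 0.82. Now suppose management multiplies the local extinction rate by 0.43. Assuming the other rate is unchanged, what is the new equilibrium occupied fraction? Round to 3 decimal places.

0.923

Balance c(1−p*) = e gives c = e/(1 − 0.82000) = 0.14/0.18000 = 0.77778.
New p* = 1 − e/c = 1 − 0.06020/0.77778 = 0.92260.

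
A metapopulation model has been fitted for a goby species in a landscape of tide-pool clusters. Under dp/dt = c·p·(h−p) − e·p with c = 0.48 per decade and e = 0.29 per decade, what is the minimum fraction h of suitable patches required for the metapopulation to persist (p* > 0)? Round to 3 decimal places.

0.604

p* = h − e/c is positive only when h > e/c.
h_min = e/c = 0.29/0.48 = 0.6042.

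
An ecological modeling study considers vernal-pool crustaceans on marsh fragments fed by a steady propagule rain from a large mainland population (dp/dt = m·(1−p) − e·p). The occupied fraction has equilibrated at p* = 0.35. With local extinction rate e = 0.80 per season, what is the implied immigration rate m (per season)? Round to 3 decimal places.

0.431

At equilibrium m(1−p*) = e·p*, so m = e·p*/(1−p*).
m = 0.80 × 0.35 / 0.6500 = 0.2800/0.6500 = 0.4308.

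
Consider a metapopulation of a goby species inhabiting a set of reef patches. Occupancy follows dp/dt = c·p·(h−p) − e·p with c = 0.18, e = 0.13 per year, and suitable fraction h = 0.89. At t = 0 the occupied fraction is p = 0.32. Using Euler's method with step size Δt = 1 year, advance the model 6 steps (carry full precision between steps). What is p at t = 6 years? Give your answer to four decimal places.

Update rule: p ← p + [c·p·(h−p) − e·p]·Δt with Δt = 1.
t = 1: p = 0.32000 + (-0.00877) = 0.31123
t = 2: p = 0.31123 + (-0.00804) = 0.30320
t = 3: p = 0.30320 + (-0.00739) = 0.29580
t = 4: p = 0.29580 + (-0.00682) = 0.28899
t = 5: p = 0.28899 + (-0.00631) = 0.28268
t = 6: p = 0.28268 + (-0.00585) = 0.27684

0.2768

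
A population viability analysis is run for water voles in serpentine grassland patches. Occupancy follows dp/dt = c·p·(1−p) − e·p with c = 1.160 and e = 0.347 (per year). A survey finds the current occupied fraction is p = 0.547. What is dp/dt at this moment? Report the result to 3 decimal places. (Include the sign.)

0.098

Colonization term: c·p·(1−p) = 1.160×0.547×0.4530 = 0.28744.
Extinction term: e·p = 0.18981.
dp/dt = 0.28744 − 0.18981 = 0.09763.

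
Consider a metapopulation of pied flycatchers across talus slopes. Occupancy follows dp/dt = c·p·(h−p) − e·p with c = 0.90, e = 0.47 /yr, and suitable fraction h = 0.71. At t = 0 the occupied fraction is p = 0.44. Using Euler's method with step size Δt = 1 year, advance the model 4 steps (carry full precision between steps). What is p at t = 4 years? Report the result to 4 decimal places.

Update rule: p ← p + [c·p·(h−p) − e·p]·Δt with Δt = 1.
  1  |  dp/dt·Δt = -0.099880  |  p_1 = 0.340120
  2  |  dp/dt·Δt = -0.046633  |  p_2 = 0.293487
  3  |  dp/dt·Δt = -0.027922  |  p_3 = 0.265565
  4  |  dp/dt·Δt = -0.018592  |  p_4 = 0.246973

0.2470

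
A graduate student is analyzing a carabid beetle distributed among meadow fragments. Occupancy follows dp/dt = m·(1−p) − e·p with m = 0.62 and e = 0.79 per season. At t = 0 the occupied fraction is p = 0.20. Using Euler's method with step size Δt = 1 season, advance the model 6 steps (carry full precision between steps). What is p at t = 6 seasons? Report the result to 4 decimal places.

Update rule: p ← p + [m·(1−p) − e·p]·Δt with Δt = 1.
step 1: Δp = +0.33800, p = 0.53800
step 2: Δp = -0.13858, p = 0.39942
step 3: Δp = +0.05682, p = 0.45624
step 4: Δp = -0.02330, p = 0.43294
step 5: Δp = +0.00955, p = 0.44249
step 6: Δp = -0.00392, p = 0.43858

0.4386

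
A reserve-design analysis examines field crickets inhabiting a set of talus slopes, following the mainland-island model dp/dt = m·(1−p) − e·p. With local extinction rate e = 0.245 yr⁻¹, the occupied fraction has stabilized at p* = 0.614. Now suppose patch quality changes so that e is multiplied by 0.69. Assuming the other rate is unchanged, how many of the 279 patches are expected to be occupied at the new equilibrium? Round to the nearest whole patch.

195

Balance m(1−p*) = e·p* gives m = e·p*/(1−p*) = 0.245×0.61400/0.38600 = 0.38972.
New p* = m/(m+e) = 0.38972/(0.38972+0.16905) = 0.69746.
Expected occupied = 279 × 0.69746 = 194.59 ≈ 195.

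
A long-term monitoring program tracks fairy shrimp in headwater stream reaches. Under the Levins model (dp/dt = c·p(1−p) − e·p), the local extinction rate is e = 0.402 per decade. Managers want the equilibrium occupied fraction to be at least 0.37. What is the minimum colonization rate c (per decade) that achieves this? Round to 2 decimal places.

p* = 1 − e/c ≥ 0.37 requires e/c ≤ 0.6300, i.e. c ≥ e/0.6300.
c_min = 0.402/0.6300 = 0.6381.

0.64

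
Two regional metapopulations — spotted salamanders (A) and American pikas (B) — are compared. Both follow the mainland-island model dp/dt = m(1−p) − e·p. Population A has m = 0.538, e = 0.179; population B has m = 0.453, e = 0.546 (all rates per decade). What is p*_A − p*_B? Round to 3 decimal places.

0.297

A: p*_A = m/(m+e) = 0.538/0.7170 = 0.7503.
B: p*_B = 0.453/0.9990 = 0.4535.
p*_A − p*_B = 0.7503 − 0.4535 = 0.2969.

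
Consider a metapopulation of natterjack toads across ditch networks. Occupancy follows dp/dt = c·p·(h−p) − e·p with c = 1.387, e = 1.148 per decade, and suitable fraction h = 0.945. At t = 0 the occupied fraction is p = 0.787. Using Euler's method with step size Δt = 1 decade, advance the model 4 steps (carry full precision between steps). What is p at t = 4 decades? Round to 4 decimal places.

0.0702

Update rule: p ← p + [c·p·(h−p) − e·p]·Δt with Δt = 1.
p: 0.78700 → 0.05599  (Δp = -0.73101)
p: 0.05599 → 0.06075  (Δp = +0.00476)
p: 0.06075 → 0.06552  (Δp = +0.00477)
p: 0.06552 → 0.07023  (Δp = +0.00471)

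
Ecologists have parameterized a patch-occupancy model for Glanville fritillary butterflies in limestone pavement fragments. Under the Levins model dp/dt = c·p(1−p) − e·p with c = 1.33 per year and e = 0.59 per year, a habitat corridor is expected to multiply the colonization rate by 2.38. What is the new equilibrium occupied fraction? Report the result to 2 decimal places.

Before: p* = 1 − 0.59/1.33 = 0.5564.
After the change, c = 3.1654, e = 0.59, so p* = 1 − 0.59/3.1654 = 0.8136.

0.81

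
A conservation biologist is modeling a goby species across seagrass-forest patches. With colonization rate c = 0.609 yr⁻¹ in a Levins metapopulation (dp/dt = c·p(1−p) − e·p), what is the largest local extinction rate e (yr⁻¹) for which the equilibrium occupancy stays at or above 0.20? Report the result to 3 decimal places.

1 − e/c ≥ 0.20 ⇒ e ≤ c(1 − 0.20) = 0.609 × 0.8000.
e_max = 0.4872.

0.487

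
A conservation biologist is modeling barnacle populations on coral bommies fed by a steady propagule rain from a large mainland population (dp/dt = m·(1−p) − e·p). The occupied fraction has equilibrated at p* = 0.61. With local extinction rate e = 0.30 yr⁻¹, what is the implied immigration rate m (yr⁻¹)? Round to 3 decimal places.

0.469

At equilibrium m(1−p*) = e·p*, so m = e·p*/(1−p*).
m = 0.30 × 0.61 / 0.3900 = 0.1830/0.3900 = 0.4692.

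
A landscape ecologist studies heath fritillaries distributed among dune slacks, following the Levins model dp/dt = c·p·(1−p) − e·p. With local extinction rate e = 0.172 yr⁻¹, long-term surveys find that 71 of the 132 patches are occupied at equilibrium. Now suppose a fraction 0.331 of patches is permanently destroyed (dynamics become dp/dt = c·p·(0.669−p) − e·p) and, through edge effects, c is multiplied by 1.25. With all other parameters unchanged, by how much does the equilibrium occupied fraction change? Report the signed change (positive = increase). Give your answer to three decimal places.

-0.239

Observed p* = 71/132 = 0.53788.
Balance c(1−p*) = e gives c = e/(1 − 0.53788) = 0.172/0.46212 = 0.37220.
New p* = 0.669 − e/c = 0.669 − 0.17200/0.46525 = 0.29931.
Δp* = 0.29931 − 0.53788 = -0.23857.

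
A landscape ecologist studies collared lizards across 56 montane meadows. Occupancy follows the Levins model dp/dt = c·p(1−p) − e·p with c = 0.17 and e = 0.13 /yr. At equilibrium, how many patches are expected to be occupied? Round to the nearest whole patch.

p* = 1 − e/c = 1 − 0.13/0.17 = 0.2353.
Expected occupied patches = N × p* = 56 × 0.2353 = 13.18 ≈ 13.

13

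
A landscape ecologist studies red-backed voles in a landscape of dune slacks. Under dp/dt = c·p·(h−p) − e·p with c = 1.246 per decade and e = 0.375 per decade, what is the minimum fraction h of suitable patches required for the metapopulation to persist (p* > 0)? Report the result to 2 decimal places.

0.30

p* = h − e/c is positive only when h > e/c.
h_min = e/c = 0.375/1.246 = 0.3010.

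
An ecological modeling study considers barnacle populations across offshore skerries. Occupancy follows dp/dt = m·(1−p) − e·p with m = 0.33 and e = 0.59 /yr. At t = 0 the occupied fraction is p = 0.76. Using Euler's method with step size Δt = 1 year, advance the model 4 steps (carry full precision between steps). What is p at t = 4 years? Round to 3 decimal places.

0.359

Update rule: p ← p + [m·(1−p) − e·p]·Δt with Δt = 1.
  1  |  dp/dt·Δt = -0.369200  |  p_1 = 0.390800
  2  |  dp/dt·Δt = -0.029536  |  p_2 = 0.361264
  3  |  dp/dt·Δt = -0.002363  |  p_3 = 0.358901
  4  |  dp/dt·Δt = -0.000189  |  p_4 = 0.358712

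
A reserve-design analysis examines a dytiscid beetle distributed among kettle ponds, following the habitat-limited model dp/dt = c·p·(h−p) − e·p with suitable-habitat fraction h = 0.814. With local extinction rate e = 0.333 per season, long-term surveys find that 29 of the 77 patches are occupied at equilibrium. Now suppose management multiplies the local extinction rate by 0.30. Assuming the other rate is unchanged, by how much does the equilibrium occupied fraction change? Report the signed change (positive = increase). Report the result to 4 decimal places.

0.3062

Observed p* = 29/77 = 0.37662.
Balance c(h−p*) = e gives c = e/(0.814 − 0.37662) = 0.333/0.43738 = 0.76135.
New p* = 0.814 − e/c = 0.814 − 0.09990/0.76135 = 0.68279.
Δp* = 0.68279 − 0.37662 = +0.30617.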